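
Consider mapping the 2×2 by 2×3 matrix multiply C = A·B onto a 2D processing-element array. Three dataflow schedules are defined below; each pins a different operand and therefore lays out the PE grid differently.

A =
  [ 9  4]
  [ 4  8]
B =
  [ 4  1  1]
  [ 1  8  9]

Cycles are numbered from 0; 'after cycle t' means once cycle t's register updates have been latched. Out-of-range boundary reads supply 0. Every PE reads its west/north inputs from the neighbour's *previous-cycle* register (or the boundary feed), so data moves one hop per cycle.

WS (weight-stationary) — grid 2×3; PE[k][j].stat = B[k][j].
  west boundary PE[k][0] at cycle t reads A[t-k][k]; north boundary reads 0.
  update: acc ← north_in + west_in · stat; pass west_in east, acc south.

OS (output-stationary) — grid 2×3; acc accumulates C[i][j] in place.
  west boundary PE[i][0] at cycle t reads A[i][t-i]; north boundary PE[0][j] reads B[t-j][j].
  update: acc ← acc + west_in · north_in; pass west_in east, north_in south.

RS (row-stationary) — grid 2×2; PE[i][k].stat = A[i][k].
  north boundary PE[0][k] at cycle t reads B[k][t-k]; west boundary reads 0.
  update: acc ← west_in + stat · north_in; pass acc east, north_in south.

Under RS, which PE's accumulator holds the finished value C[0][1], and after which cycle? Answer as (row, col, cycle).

RS: C[0][1] accumulates in PE[0][1]:
  [0] (0,1) acc=0 (h:0 v:0)
  [1] (0,1) acc=40 (h:40 v:1)
  [2] (0,1) acc=41 (h:41 v:8)

(row, col, cycle) = (0, 1, 2)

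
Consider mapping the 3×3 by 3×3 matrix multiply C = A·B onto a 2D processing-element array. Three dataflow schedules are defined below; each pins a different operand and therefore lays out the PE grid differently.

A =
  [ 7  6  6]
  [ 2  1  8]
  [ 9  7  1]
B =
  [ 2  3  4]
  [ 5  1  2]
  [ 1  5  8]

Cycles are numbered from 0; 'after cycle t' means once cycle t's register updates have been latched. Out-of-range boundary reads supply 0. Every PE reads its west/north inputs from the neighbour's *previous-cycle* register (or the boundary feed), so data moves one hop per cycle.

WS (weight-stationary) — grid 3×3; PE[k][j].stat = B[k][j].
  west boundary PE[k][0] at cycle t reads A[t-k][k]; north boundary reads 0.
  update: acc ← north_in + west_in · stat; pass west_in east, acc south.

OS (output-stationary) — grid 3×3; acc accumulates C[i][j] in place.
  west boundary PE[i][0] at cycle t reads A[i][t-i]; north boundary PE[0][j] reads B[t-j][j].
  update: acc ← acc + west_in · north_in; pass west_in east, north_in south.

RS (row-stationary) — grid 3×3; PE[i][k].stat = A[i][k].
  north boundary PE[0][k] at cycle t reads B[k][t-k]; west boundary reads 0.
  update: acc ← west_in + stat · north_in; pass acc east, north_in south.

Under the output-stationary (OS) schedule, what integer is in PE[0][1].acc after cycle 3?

PE[0][1].acc = 57

OS 3×3: PE[0][1] cycle-by-cycle (with neighbour feeds):
  @0  [0,0]  acc 14  |  →7  ↓2
  @0  [0,1]  acc 0  |  →0  ↓0
  @1  [0,0]  acc 44  |  →6  ↓5
  @1  [0,1]  acc 21  |  →7  ↓3
  @2  [0,0]  acc 50  |  →6  ↓1
  @2  [0,1]  acc 27  |  →6  ↓1
  @3  [0,0]  acc 50  |  →0  ↓0
  @3  [0,1]  acc 57  |  →6  ↓5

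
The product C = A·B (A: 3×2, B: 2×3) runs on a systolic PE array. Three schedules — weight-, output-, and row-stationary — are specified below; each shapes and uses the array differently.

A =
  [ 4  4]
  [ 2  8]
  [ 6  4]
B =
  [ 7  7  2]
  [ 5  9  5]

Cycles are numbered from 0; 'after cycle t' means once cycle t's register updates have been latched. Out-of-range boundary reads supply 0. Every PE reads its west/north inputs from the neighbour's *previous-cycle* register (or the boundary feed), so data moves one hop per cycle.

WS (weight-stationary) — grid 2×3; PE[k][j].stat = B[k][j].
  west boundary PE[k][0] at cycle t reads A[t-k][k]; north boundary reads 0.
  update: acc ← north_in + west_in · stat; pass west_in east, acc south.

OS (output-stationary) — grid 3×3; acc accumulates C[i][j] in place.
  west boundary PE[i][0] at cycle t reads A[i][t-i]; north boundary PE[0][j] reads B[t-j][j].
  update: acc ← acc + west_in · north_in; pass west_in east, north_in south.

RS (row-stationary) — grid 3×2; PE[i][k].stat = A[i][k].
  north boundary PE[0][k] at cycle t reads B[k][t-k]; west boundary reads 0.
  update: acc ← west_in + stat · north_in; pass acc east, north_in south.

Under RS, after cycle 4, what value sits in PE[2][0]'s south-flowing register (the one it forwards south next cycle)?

register = 2

Tracing RS — 3×2 array, target PE[2][0]:
  [0] (1,0) acc=0 (h:0 v:0)
  [0] (2,0) acc=0 (h:0 v:0)
  [1] (1,0) acc=14 (h:14 v:7)
  [1] (2,0) acc=0 (h:0 v:0)
  [2] (1,0) acc=14 (h:14 v:7)
  [2] (2,0) acc=42 (h:42 v:7)
  [3] (1,0) acc=4 (h:4 v:2)
  [3] (2,0) acc=42 (h:42 v:7)
  [4] (1,0) acc=0 (h:0 v:0)
  [4] (2,0) acc=12 (h:12 v:2)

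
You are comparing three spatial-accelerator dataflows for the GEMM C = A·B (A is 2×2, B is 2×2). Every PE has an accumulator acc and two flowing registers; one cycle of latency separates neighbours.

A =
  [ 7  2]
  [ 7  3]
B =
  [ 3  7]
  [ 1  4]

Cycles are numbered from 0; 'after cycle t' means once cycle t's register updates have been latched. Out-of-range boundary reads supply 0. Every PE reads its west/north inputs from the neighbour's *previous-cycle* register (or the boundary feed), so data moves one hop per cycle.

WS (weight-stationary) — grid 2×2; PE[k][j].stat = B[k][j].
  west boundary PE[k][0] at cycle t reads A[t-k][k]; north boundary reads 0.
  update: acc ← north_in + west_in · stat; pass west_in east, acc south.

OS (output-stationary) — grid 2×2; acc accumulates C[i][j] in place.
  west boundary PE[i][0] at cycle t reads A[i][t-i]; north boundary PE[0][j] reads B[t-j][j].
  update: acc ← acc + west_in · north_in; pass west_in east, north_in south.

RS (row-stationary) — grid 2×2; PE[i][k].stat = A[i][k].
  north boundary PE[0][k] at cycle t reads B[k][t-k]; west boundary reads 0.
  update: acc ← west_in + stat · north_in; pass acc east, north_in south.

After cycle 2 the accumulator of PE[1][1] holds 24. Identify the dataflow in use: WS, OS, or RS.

dataflow = RS

WS [2×2] PE[1][1] across cycles:
  [0] (1,1) acc=0 (h:0 v:0)
  [1] (1,1) acc=0 (h:0 v:0)
  [2] (1,1) acc=57 (h:2 v:57)
OS [2×2] PE[1][1] across cycles:
  [0] (1,1) acc=0 (h:0 v:0)
  [1] (1,1) acc=0 (h:0 v:0)
  [2] (1,1) acc=49 (h:7 v:7)
RS [2×2] PE[1][1] across cycles:
  [0] (1,1) acc=0 (h:0 v:0)
  [1] (1,1) acc=0 (h:0 v:0)
  [2] (1,1) acc=24 (h:24 v:1)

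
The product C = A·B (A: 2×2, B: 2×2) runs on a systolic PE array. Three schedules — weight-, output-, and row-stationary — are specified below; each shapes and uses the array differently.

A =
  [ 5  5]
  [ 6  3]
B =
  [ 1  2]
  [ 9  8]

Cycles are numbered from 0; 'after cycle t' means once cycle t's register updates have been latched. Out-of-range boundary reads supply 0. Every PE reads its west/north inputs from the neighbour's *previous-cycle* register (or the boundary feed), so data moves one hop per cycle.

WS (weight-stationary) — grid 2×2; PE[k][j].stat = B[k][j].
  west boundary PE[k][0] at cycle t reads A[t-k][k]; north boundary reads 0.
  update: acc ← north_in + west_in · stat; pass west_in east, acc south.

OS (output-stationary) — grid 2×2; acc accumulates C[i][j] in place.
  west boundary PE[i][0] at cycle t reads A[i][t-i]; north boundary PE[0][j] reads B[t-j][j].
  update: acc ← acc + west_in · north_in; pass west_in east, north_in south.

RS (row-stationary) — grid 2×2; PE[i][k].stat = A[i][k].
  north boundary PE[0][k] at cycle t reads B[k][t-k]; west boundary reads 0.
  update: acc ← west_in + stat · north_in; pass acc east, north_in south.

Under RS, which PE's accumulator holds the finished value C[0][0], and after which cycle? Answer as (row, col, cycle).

(row, col, cycle) = (0, 1, 1)

RS — PE[0][1] is where C[0][0] collects:
  [0] (0,1) acc=0 (h:0 v:0)
  [1] (0,1) acc=50 (h:50 v:9)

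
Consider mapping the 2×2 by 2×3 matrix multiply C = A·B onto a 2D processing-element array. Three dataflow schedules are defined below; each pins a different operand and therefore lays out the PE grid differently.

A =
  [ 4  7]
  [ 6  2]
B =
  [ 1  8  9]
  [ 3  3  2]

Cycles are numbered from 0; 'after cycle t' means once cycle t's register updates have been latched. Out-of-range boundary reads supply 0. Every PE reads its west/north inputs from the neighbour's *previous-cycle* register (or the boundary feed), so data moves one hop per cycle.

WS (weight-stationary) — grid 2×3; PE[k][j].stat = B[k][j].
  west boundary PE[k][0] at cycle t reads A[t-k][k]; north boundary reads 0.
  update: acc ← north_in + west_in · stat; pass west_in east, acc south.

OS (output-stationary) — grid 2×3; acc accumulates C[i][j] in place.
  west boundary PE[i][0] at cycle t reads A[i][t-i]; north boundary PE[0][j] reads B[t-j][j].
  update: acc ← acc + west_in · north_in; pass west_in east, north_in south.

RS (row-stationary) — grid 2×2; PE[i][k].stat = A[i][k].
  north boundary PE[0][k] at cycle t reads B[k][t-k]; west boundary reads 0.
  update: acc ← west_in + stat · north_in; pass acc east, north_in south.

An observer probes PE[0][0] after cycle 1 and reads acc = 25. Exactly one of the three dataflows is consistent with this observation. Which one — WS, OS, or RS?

dataflow = OS

WS [2×3] PE[0][0] across cycles:
  [0] (0,0) acc=4 (h:4 v:4)
  [1] (0,0) acc=6 (h:6 v:6)
OS [2×3] PE[0][0] across cycles:
  [0] (0,0) acc=4 (h:4 v:1)
  [1] (0,0) acc=25 (h:7 v:3)
RS [2×2] PE[0][0] across cycles:
  [0] (0,0) acc=4 (h:4 v:1)
  [1] (0,0) acc=32 (h:32 v:8)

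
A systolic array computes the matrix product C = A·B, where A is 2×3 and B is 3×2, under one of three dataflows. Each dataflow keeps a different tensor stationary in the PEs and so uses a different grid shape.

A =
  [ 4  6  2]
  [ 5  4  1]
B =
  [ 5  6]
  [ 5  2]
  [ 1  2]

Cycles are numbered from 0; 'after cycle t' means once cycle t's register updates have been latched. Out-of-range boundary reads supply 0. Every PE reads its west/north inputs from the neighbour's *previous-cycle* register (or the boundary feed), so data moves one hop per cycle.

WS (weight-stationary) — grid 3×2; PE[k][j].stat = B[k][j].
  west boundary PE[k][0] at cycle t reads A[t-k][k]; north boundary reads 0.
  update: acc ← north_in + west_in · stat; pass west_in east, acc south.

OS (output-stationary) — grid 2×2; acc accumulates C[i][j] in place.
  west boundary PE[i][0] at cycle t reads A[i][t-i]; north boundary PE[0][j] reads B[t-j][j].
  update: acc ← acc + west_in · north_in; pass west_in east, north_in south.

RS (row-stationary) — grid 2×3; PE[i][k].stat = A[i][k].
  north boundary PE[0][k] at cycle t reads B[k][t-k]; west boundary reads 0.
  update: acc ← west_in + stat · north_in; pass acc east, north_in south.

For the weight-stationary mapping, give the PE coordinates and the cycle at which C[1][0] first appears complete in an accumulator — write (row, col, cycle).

Under WS, C[1][0] lands at PE[2][0]:
  @0  [2,0]  acc 0  |  →0  ↓0
  @1  [2,0]  acc 0  |  →0  ↓0
  @2  [2,0]  acc 52  |  →2  ↓52
  @3  [2,0]  acc 46  |  →1  ↓46

(row, col, cycle) = (2, 0, 3)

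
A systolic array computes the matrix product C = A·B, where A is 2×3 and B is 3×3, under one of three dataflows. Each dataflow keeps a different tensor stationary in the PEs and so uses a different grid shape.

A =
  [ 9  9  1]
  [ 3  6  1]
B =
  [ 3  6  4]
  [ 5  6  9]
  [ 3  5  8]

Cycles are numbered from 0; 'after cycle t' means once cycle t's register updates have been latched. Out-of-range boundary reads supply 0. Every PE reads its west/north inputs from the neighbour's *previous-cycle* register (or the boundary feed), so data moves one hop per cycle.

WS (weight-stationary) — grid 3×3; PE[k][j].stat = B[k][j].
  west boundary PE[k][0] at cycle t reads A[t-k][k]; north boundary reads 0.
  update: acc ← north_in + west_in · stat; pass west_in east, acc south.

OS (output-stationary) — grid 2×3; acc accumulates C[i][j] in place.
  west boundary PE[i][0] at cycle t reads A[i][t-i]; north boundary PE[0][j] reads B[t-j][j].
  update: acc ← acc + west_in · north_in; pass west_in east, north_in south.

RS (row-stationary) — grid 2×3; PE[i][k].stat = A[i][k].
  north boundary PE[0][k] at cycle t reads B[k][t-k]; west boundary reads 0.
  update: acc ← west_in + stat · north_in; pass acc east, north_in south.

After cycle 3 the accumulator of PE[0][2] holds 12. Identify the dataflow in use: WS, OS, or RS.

— WS: 3×3; PE[0][2] trace:
  0: (0,2).acc=0  regs=<0,0>
  1: (0,2).acc=0  regs=<0,0>
  2: (0,2).acc=36  regs=<9,36>
  3: (0,2).acc=12  regs=<3,12>
— OS: 2×3; PE[0][2] trace:
  0: (0,2).acc=0  regs=<0,0>
  1: (0,2).acc=0  regs=<0,0>
  2: (0,2).acc=36  regs=<9,4>
  3: (0,2).acc=117  regs=<9,9>
— RS: 2×3; PE[0][2] trace:
  0: (0,2).acc=0  regs=<0,0>
  1: (0,2).acc=0  regs=<0,0>
  2: (0,2).acc=75  regs=<75,3>
  3: (0,2).acc=113  regs=<113,5>

dataflow = WS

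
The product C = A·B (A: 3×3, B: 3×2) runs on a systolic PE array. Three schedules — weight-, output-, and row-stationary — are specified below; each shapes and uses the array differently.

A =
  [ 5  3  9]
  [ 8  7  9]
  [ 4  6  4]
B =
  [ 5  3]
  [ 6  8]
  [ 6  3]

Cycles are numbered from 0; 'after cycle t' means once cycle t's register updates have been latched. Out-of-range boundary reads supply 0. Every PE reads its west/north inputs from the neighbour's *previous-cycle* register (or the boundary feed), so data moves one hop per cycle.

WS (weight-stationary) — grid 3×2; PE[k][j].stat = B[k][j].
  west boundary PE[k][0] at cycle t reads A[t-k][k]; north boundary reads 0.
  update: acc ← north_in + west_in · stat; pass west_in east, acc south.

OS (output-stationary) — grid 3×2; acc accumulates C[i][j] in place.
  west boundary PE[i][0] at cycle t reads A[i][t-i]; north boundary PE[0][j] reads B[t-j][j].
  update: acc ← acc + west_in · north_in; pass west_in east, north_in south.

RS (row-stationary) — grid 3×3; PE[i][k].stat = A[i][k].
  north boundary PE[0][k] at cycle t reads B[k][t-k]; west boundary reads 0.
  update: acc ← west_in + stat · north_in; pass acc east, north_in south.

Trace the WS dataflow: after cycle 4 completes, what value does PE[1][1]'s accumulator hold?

PE[1][1].acc = 60

WS 3×2: PE[1][1] cycle-by-cycle (with neighbour feeds):
  [0] (0,1) acc=0 (h:0 v:0)
  [0] (1,0) acc=0 (h:0 v:0)
  [0] (1,1) acc=0 (h:0 v:0)
  [1] (0,1) acc=15 (h:5 v:15)
  [1] (1,0) acc=43 (h:3 v:43)
  [1] (1,1) acc=0 (h:0 v:0)
  [2] (0,1) acc=24 (h:8 v:24)
  [2] (1,0) acc=82 (h:7 v:82)
  [2] (1,1) acc=39 (h:3 v:39)
  [3] (0,1) acc=12 (h:4 v:12)
  [3] (1,0) acc=56 (h:6 v:56)
  [3] (1,1) acc=80 (h:7 v:80)
  [4] (0,1) acc=0 (h:0 v:0)
  [4] (1,0) acc=0 (h:0 v:0)
  [4] (1,1) acc=60 (h:6 v:60)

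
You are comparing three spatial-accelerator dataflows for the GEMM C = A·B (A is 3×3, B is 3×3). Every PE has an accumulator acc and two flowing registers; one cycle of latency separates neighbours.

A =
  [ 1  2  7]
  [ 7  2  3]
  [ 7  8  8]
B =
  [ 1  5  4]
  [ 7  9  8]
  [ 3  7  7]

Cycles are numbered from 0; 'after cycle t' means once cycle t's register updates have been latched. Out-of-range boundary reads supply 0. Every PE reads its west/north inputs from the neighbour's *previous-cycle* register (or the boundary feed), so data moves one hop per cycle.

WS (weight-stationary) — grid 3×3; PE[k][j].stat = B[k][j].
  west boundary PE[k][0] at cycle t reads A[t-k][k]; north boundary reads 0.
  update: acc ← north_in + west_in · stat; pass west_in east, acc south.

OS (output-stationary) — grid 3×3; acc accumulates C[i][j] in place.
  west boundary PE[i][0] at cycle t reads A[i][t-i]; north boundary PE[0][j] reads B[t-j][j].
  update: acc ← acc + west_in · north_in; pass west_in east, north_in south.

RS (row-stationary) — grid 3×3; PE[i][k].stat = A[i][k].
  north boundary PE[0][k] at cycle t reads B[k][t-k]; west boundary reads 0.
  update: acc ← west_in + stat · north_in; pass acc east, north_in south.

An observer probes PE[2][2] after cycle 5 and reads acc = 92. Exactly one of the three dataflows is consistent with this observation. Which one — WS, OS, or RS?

dataflow = OS

— WS: 3×3; PE[2][2] trace:
  [0] (2,2) acc=0 (h:0 v:0)
  [1] (2,2) acc=0 (h:0 v:0)
  [2] (2,2) acc=0 (h:0 v:0)
  [3] (2,2) acc=0 (h:0 v:0)
  [4] (2,2) acc=69 (h:7 v:69)
  [5] (2,2) acc=65 (h:3 v:65)
— OS: 3×3; PE[2][2] trace:
  [0] (2,2) acc=0 (h:0 v:0)
  [1] (2,2) acc=0 (h:0 v:0)
  [2] (2,2) acc=0 (h:0 v:0)
  [3] (2,2) acc=0 (h:0 v:0)
  [4] (2,2) acc=28 (h:7 v:4)
  [5] (2,2) acc=92 (h:8 v:8)
— RS: 3×3; PE[2][2] trace:
  [0] (2,2) acc=0 (h:0 v:0)
  [1] (2,2) acc=0 (h:0 v:0)
  [2] (2,2) acc=0 (h:0 v:0)
  [3] (2,2) acc=0 (h:0 v:0)
  [4] (2,2) acc=87 (h:87 v:3)
  [5] (2,2) acc=163 (h:163 v:7)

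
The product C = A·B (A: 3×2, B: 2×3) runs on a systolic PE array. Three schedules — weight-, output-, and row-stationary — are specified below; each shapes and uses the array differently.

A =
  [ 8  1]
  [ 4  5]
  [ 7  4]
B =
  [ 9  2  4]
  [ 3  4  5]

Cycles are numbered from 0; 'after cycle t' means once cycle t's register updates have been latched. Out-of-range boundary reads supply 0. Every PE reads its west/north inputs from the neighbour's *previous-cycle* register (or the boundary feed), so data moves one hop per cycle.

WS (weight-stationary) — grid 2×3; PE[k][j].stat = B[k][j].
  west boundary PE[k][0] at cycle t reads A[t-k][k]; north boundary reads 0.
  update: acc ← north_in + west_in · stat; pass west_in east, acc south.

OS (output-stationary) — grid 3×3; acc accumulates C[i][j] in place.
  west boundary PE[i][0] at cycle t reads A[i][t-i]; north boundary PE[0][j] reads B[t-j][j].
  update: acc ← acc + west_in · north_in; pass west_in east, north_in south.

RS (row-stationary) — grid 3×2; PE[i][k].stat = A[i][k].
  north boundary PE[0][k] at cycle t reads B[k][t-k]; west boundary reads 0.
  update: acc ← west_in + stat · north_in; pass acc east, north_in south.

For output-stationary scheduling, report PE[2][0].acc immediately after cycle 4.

Tracing OS — 3×3 array, target PE[2][0]:
  t=0 PE[1][0]: acc=0 h=0 v=0
  t=0 PE[2][0]: acc=0 h=0 v=0
  t=1 PE[1][0]: acc=36 h=4 v=9
  t=1 PE[2][0]: acc=0 h=0 v=0
  t=2 PE[1][0]: acc=51 h=5 v=3
  t=2 PE[2][0]: acc=63 h=7 v=9
  t=3 PE[1][0]: acc=51 h=0 v=0
  t=3 PE[2][0]: acc=75 h=4 v=3
  t=4 PE[1][0]: acc=51 h=0 v=0
  t=4 PE[2][0]: acc=75 h=0 v=0

PE[2][0].acc = 75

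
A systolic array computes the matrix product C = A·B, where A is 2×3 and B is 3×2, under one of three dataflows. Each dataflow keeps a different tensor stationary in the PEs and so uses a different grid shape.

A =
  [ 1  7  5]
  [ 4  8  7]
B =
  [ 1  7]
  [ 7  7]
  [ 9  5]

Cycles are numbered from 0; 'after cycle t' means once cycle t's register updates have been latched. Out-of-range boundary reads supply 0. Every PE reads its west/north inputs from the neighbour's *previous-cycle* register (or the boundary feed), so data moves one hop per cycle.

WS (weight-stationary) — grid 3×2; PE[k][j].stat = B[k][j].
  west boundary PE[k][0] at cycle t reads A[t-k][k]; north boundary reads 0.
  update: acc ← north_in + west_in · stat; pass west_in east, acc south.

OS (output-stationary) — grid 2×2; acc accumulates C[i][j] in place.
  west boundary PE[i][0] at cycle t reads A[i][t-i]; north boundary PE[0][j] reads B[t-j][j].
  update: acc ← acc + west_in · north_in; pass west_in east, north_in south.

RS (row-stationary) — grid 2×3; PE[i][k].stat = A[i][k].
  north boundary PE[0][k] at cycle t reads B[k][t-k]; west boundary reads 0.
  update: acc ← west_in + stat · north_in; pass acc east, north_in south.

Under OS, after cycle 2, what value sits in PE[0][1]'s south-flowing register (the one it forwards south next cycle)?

register = 7

OS (2×2). Following PE[0][1] plus its west/north inputs:
  @0  [0,0]  acc 1  |  →1  ↓1
  @0  [0,1]  acc 0  |  →0  ↓0
  @1  [0,0]  acc 50  |  →7  ↓7
  @1  [0,1]  acc 7  |  →1  ↓7
  @2  [0,0]  acc 95  |  →5  ↓9
  @2  [0,1]  acc 56  |  →7  ↓7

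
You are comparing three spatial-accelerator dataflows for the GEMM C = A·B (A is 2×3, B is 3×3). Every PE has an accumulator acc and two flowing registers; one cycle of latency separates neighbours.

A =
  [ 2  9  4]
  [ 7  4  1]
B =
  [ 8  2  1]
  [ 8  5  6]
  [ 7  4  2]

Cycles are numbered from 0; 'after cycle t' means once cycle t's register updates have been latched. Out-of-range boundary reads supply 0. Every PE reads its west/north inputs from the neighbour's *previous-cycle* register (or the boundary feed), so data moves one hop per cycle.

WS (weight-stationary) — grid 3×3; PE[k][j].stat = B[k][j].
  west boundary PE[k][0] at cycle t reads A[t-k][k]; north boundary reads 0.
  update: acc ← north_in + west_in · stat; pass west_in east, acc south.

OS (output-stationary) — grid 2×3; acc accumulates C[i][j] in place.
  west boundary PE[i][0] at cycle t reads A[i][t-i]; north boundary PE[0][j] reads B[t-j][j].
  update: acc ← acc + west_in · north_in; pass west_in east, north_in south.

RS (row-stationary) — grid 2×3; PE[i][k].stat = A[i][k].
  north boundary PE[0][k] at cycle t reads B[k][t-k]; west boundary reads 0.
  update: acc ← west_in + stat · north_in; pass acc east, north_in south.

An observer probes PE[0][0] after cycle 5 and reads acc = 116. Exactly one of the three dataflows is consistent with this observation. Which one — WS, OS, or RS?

— WS: 3×3; PE[0][0] trace:
  c0 r0c0: 16 / 2 / 16
  c1 r0c0: 56 / 7 / 56
  c2 r0c0: 0 / 0 / 0
  c3 r0c0: 0 / 0 / 0
  c4 r0c0: 0 / 0 / 0
  c5 r0c0: 0 / 0 / 0
— OS: 2×3; PE[0][0] trace:
  c0 r0c0: 16 / 2 / 8
  c1 r0c0: 88 / 9 / 8
  c2 r0c0: 116 / 4 / 7
  c3 r0c0: 116 / 0 / 0
  c4 r0c0: 116 / 0 / 0
  c5 r0c0: 116 / 0 / 0
— RS: 2×3; PE[0][0] trace:
  c0 r0c0: 16 / 16 / 8
  c1 r0c0: 4 / 4 / 2
  c2 r0c0: 2 / 2 / 1
  c3 r0c0: 0 / 0 / 0
  c4 r0c0: 0 / 0 / 0
  c5 r0c0: 0 / 0 / 0

dataflow = OS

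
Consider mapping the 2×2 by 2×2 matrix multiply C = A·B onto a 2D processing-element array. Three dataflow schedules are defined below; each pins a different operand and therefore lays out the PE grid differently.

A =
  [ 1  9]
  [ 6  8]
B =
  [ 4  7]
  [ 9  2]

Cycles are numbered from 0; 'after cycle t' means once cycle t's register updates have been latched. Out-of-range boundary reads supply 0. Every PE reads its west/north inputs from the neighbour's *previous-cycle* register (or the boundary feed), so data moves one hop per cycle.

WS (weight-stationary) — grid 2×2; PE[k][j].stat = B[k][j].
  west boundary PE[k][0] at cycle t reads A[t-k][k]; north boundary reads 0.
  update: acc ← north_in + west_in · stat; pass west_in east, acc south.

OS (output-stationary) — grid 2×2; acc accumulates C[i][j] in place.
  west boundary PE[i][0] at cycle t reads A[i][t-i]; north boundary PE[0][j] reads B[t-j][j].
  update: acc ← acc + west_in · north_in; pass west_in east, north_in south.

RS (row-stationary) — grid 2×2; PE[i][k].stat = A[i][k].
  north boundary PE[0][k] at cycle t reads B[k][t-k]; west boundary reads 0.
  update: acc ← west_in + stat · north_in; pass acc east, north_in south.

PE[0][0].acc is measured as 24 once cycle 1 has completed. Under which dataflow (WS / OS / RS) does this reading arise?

dataflow = WS

WS [2×2] PE[0][0] across cycles:
  c0 r0c0: 4 / 1 / 4
  c1 r0c0: 24 / 6 / 24
OS [2×2] PE[0][0] across cycles:
  c0 r0c0: 4 / 1 / 4
  c1 r0c0: 85 / 9 / 9
RS [2×2] PE[0][0] across cycles:
  c0 r0c0: 4 / 4 / 4
  c1 r0c0: 7 / 7 / 7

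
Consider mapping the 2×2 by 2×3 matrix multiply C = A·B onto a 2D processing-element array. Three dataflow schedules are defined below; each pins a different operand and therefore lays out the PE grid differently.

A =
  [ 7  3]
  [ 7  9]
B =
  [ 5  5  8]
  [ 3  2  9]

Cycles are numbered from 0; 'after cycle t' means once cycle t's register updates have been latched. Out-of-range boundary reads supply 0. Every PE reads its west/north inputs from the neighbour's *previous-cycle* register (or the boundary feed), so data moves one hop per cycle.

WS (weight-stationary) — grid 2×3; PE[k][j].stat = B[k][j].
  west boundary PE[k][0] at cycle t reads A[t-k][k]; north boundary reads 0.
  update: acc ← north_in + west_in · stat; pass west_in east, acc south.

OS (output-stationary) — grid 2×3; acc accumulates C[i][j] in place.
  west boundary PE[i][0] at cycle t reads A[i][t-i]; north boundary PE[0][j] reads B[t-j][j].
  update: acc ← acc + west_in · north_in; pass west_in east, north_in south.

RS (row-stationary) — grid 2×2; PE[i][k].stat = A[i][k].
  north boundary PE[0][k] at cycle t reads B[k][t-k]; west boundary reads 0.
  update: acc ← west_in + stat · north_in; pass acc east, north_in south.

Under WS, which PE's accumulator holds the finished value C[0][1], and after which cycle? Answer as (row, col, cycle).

Under WS, C[0][1] lands at PE[1][1]:
  step 0 · PE1,1: acc=0; fwd→0 fwd↓0
  step 1 · PE1,1: acc=0; fwd→0 fwd↓0
  step 2 · PE1,1: acc=41; fwd→3 fwd↓41

(row, col, cycle) = (1, 1, 2)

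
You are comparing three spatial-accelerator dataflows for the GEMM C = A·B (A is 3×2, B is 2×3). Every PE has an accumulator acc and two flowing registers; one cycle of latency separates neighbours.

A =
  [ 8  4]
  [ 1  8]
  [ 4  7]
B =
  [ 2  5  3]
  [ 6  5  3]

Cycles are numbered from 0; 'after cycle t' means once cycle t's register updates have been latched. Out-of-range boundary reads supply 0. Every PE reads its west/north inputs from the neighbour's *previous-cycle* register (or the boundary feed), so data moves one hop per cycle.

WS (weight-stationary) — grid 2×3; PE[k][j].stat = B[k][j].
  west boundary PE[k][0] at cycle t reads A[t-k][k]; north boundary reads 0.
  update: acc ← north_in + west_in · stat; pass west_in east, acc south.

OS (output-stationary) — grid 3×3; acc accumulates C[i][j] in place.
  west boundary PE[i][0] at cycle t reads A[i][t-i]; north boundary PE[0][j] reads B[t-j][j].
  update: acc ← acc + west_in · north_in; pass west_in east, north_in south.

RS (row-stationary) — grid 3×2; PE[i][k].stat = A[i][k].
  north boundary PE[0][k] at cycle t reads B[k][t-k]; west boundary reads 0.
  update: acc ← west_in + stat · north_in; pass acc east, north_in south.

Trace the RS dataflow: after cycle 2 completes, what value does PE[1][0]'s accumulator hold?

RS on a 3×2 grid — tracing PE[1][0] and its feeders:
  cycle 0: PE[0][0] → acc 16, east 16, south 2
  cycle 0: PE[1][0] → acc 0, east 0, south 0
  cycle 1: PE[0][0] → acc 40, east 40, south 5
  cycle 1: PE[1][0] → acc 2, east 2, south 2
  cycle 2: PE[0][0] → acc 24, east 24, south 3
  cycle 2: PE[1][0] → acc 5, east 5, south 5

PE[1][0].acc = 5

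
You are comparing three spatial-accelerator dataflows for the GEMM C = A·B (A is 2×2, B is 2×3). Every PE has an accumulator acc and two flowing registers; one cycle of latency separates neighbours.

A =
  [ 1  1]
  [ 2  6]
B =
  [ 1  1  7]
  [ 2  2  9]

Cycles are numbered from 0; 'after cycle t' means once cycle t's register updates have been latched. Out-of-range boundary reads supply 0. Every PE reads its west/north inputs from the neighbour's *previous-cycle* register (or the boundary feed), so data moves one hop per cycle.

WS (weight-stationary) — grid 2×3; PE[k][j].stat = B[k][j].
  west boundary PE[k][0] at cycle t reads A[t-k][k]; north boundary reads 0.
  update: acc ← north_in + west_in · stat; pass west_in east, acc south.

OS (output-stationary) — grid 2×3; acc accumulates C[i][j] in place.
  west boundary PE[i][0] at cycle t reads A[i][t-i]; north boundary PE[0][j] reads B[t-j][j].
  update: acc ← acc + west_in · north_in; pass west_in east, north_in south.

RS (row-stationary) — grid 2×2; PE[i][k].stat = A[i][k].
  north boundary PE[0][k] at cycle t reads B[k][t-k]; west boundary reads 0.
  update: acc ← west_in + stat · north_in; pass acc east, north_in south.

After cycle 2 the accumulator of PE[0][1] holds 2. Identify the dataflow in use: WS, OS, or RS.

dataflow = WS

WS [2×3] PE[0][1] across cycles:
  cycle 0: PE[0][1] → acc 0, east 0, south 0
  cycle 1: PE[0][1] → acc 1, east 1, south 1
  cycle 2: PE[0][1] → acc 2, east 2, south 2
OS [2×3] PE[0][1] across cycles:
  cycle 0: PE[0][1] → acc 0, east 0, south 0
  cycle 1: PE[0][1] → acc 1, east 1, south 1
  cycle 2: PE[0][1] → acc 3, east 1, south 2
RS [2×2] PE[0][1] across cycles:
  cycle 0: PE[0][1] → acc 0, east 0, south 0
  cycle 1: PE[0][1] → acc 3, east 3, south 2
  cycle 2: PE[0][1] → acc 3, east 3, south 2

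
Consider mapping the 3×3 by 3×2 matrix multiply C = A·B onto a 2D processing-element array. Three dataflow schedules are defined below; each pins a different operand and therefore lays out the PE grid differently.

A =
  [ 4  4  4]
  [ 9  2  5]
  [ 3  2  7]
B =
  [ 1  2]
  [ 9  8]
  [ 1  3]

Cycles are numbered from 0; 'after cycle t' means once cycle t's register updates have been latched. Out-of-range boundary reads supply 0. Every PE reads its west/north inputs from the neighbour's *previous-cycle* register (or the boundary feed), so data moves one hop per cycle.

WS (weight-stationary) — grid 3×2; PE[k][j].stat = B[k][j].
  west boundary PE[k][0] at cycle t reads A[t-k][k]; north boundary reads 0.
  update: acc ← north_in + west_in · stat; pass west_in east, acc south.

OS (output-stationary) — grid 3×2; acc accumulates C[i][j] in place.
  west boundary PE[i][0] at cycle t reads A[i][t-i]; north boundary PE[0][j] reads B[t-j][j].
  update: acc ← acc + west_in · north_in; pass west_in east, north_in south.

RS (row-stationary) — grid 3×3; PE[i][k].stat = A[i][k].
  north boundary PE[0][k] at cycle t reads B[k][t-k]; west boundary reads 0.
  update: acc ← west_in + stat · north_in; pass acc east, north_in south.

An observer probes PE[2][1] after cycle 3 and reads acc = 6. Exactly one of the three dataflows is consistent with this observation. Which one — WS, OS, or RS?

— WS: 3×2; PE[2][1] trace:
  [0] (2,1) acc=0 (h:0 v:0)
  [1] (2,1) acc=0 (h:0 v:0)
  [2] (2,1) acc=0 (h:0 v:0)
  [3] (2,1) acc=52 (h:4 v:52)
— OS: 3×2; PE[2][1] trace:
  [0] (2,1) acc=0 (h:0 v:0)
  [1] (2,1) acc=0 (h:0 v:0)
  [2] (2,1) acc=0 (h:0 v:0)
  [3] (2,1) acc=6 (h:3 v:2)
— RS: 3×3; PE[2][1] trace:
  [0] (2,1) acc=0 (h:0 v:0)
  [1] (2,1) acc=0 (h:0 v:0)
  [2] (2,1) acc=0 (h:0 v:0)
  [3] (2,1) acc=21 (h:21 v:9)

dataflow = OS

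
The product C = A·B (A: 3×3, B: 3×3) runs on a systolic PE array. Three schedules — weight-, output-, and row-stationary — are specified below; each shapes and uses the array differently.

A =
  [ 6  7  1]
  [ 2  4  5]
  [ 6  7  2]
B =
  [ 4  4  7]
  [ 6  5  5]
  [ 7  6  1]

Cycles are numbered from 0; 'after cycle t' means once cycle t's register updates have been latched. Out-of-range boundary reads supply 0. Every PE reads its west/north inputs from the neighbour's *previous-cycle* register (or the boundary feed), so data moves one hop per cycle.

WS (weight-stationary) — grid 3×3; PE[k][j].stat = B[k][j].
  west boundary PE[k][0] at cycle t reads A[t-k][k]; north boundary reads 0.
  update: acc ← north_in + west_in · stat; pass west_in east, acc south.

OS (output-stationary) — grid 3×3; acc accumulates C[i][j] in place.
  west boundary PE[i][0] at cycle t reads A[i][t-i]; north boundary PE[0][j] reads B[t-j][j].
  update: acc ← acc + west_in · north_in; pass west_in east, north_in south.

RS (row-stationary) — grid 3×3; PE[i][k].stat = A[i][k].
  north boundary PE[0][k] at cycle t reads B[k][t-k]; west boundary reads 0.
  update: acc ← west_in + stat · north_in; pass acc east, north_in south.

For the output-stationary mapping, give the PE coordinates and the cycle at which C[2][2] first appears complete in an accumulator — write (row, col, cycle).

OS: C[2][2] accumulates in PE[2][2]:
  c0 r2c2: 0 / 0 / 0
  c1 r2c2: 0 / 0 / 0
  c2 r2c2: 0 / 0 / 0
  c3 r2c2: 0 / 0 / 0
  c4 r2c2: 42 / 6 / 7
  c5 r2c2: 77 / 7 / 5
  c6 r2c2: 79 / 2 / 1

(row, col, cycle) = (2, 2, 6)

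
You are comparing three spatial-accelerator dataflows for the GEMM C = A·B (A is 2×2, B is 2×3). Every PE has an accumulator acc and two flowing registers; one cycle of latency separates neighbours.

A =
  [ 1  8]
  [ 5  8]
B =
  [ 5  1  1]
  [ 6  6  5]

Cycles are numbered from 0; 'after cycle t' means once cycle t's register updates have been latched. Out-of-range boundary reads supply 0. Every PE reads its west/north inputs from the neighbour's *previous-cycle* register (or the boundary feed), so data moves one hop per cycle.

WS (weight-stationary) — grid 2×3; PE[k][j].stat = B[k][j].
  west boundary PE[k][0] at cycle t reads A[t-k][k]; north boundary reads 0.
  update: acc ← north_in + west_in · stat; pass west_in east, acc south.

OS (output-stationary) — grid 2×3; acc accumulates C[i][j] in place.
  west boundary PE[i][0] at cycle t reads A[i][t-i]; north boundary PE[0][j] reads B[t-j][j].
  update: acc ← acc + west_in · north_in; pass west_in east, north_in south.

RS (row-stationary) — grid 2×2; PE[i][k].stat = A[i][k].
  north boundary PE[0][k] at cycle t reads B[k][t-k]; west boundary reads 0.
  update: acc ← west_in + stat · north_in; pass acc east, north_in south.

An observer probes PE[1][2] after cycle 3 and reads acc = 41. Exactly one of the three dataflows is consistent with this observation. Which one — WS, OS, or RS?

— WS: 2×3; PE[1][2] trace:
  c0 r1c2: 0 / 0 / 0
  c1 r1c2: 0 / 0 / 0
  c2 r1c2: 0 / 0 / 0
  c3 r1c2: 41 / 8 / 41
— OS: 2×3; PE[1][2] trace:
  c0 r1c2: 0 / 0 / 0
  c1 r1c2: 0 / 0 / 0
  c2 r1c2: 0 / 0 / 0
  c3 r1c2: 5 / 5 / 1
RS (2×2): PE[1][2] does not exist.

dataflow = WS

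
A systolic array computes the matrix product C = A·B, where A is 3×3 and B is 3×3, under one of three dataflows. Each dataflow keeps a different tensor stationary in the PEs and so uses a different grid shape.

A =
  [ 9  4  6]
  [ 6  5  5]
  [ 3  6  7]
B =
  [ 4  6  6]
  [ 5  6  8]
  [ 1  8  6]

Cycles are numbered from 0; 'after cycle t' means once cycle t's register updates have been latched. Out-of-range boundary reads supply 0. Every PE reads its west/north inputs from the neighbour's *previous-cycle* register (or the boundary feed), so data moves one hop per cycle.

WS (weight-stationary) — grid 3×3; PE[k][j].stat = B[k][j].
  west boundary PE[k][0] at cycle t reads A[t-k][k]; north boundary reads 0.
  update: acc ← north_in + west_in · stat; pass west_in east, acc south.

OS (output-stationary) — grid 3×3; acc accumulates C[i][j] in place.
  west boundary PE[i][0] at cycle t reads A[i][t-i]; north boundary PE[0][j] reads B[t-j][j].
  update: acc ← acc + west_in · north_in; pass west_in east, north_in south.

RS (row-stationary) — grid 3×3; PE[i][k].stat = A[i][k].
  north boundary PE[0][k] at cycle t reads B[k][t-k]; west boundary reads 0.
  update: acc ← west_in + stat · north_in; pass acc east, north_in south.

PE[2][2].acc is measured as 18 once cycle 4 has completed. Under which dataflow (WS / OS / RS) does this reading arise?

WS (3×3 grid), PE[2][2]:
  step 0 · PE2,2: acc=0; fwd→0 fwd↓0
  step 1 · PE2,2: acc=0; fwd→0 fwd↓0
  step 2 · PE2,2: acc=0; fwd→0 fwd↓0
  step 3 · PE2,2: acc=0; fwd→0 fwd↓0
  step 4 · PE2,2: acc=122; fwd→6 fwd↓122
OS (3×3 grid), PE[2][2]:
  step 0 · PE2,2: acc=0; fwd→0 fwd↓0
  step 1 · PE2,2: acc=0; fwd→0 fwd↓0
  step 2 · PE2,2: acc=0; fwd→0 fwd↓0
  step 3 · PE2,2: acc=0; fwd→0 fwd↓0
  step 4 · PE2,2: acc=18; fwd→3 fwd↓6
RS (3×3 grid), PE[2][2]:
  step 0 · PE2,2: acc=0; fwd→0 fwd↓0
  step 1 · PE2,2: acc=0; fwd→0 fwd↓0
  step 2 · PE2,2: acc=0; fwd→0 fwd↓0
  step 3 · PE2,2: acc=0; fwd→0 fwd↓0
  step 4 · PE2,2: acc=49; fwd→49 fwd↓1

dataflow = OS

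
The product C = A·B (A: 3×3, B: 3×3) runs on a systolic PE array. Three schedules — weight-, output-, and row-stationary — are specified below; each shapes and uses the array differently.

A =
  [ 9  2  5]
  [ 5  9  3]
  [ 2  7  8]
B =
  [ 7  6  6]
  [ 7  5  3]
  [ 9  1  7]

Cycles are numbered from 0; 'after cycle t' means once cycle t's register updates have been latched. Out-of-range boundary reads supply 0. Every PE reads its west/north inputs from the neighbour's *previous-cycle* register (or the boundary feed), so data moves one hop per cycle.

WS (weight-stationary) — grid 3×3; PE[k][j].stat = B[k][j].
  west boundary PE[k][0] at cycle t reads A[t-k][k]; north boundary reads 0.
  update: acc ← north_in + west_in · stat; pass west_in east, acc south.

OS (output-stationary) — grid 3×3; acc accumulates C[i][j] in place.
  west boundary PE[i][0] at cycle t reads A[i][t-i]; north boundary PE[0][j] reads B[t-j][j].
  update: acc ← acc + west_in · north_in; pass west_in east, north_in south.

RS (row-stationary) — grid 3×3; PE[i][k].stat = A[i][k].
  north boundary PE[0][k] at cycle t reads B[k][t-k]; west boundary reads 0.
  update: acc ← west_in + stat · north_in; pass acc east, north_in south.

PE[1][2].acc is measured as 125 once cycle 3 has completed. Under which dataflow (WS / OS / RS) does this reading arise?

WS [3×3] PE[1][2] across cycles:
  0: (1,2).acc=0  regs=<0,0>
  1: (1,2).acc=0  regs=<0,0>
  2: (1,2).acc=0  regs=<0,0>
  3: (1,2).acc=60  regs=<2,60>
OS [3×3] PE[1][2] across cycles:
  0: (1,2).acc=0  regs=<0,0>
  1: (1,2).acc=0  regs=<0,0>
  2: (1,2).acc=0  regs=<0,0>
  3: (1,2).acc=30  regs=<5,6>
RS [3×3] PE[1][2] across cycles:
  0: (1,2).acc=0  regs=<0,0>
  1: (1,2).acc=0  regs=<0,0>
  2: (1,2).acc=0  regs=<0,0>
  3: (1,2).acc=125  regs=<125,9>

dataflow = RS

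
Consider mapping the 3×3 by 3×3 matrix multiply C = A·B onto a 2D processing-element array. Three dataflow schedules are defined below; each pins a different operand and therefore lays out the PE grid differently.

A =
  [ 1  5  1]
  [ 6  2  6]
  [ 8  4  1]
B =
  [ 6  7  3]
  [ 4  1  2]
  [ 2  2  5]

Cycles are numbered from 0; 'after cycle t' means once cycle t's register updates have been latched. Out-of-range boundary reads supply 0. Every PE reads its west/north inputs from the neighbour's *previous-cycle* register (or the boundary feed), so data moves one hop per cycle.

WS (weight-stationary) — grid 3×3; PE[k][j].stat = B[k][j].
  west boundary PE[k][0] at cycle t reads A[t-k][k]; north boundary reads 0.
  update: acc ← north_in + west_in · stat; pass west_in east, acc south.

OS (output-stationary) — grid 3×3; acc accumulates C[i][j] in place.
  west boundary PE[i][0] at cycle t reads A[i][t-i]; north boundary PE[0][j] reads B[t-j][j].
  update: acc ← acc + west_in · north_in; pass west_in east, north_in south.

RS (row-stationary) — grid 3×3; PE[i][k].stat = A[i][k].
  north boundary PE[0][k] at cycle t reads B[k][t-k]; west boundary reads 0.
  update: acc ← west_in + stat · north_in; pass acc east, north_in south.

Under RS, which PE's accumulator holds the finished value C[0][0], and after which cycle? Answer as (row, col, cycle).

(row, col, cycle) = (0, 2, 2)

RS — PE[0][2] is where C[0][0] collects:
  [0] (0,2) acc=0 (h:0 v:0)
  [1] (0,2) acc=0 (h:0 v:0)
  [2] (0,2) acc=28 (h:28 v:2)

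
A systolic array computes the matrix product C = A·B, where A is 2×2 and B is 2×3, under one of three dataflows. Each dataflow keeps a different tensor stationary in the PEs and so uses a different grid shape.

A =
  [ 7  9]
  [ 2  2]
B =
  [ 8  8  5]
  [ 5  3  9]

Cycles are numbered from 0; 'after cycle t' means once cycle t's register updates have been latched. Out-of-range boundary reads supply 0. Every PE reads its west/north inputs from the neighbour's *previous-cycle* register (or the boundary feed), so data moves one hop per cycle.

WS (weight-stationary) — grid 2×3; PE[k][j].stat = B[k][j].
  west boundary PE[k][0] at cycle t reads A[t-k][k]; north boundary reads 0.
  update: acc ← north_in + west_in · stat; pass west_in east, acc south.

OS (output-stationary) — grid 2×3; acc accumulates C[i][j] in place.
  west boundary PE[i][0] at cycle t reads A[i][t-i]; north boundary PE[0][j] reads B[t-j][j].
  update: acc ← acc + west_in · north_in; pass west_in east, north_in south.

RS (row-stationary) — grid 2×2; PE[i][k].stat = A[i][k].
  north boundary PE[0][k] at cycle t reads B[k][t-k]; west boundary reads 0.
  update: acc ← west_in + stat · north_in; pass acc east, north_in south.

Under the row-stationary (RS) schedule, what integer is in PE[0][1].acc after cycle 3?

RS 2×2: PE[0][1] cycle-by-cycle (with neighbour feeds):
  @0  [0,0]  acc 56  |  →56  ↓8
  @0  [0,1]  acc 0  |  →0  ↓0
  @1  [0,0]  acc 56  |  →56  ↓8
  @1  [0,1]  acc 101  |  →101  ↓5
  @2  [0,0]  acc 35  |  →35  ↓5
  @2  [0,1]  acc 83  |  →83  ↓3
  @3  [0,0]  acc 0  |  →0  ↓0
  @3  [0,1]  acc 116  |  →116  ↓9

PE[0][1].acc = 116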